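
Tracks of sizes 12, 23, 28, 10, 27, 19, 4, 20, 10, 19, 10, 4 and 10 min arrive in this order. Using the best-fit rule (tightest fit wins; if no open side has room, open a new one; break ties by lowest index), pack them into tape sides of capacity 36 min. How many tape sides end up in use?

7

  12 → side 1 (new)  [load 12/36]
  23 → side 1  [load 35/36]
  28 → side 2 (new)  [load 28/36]
  10 → side 3 (new)  [load 10/36]
  27 → side 4 (new)  [load 27/36]
  19 → side 3  [load 29/36]
  4 → side 3  [load 33/36]
  20 → side 5 (new)  [load 20/36]
  10 → side 5  [load 30/36]
  19 → side 6 (new)  [load 19/36]
  10 → side 6  [load 29/36]
  4 → side 5  [load 34/36]
  10 → side 7 (new)  [load 10/36]
7 tape sides opened.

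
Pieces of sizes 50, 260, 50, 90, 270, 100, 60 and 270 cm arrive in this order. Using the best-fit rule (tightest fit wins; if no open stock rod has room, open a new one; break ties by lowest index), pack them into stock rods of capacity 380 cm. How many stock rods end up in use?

4

  50 → stock rod 1 (new)  [load 50/380]
  260 → stock rod 1  [load 310/380]
  50 → stock rod 1  [load 360/380]
  90 → stock rod 2 (new)  [load 90/380]
  270 → stock rod 2  [load 360/380]
  100 → stock rod 3 (new)  [load 100/380]
  60 → stock rod 3  [load 160/380]
  270 → stock rod 4 (new)  [load 270/380]
4 stock rods opened.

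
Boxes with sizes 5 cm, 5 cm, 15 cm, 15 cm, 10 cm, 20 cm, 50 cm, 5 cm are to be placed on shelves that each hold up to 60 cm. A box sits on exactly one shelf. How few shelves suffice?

3

Total = 50 + 20 + 15 + 15 + 10 + 5 + 5 + 5 = 125 cm.
Lower bound: ⌈125/60⌉ = 3 shelves.
A packing using 3 shelves:
  shelf 1: 50 + 10 = 60
  shelf 2: 20 + 15 + 15 + 5 + 5 = 60
  shelf 3: 5 = 5
This matches the lower bound, so 3 is optimal.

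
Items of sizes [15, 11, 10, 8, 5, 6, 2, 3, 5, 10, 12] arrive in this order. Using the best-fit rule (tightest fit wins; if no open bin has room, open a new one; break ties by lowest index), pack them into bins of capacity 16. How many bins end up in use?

  15 → bin 1 (new)  [load 15/16]
  11 → bin 2 (new)  [load 11/16]
  10 → bin 3 (new)  [load 10/16]
  8 → bin 4 (new)  [load 8/16]
  5 → bin 2  [load 16/16]
  6 → bin 3  [load 16/16]
  2 → bin 4  [load 10/16]
  3 → bin 4  [load 13/16]
  5 → bin 5 (new)  [load 5/16]
  10 → bin 5  [load 15/16]
  12 → bin 6 (new)  [load 12/16]
6 bins opened.

6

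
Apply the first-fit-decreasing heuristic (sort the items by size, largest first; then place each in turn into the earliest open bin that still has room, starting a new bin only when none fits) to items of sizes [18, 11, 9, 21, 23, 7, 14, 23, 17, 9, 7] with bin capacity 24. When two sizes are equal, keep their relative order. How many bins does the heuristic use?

8

Sorted descending: 23, 23, 21, 18, 17, 14, 11, 9, 9, 7, 7.
  23 → bin 1 (new)  [load 23/24]
  23 → bin 2 (new)  [load 23/24]
  21 → bin 3 (new)  [load 21/24]
  18 → bin 4 (new)  [load 18/24]
  17 → bin 5 (new)  [load 17/24]
  14 → bin 6 (new)  [load 14/24]
  11 → bin 7 (new)  [load 11/24]
  9 → bin 6  [load 23/24]
  9 → bin 7  [load 20/24]
  7 → bin 5  [load 24/24]
  7 → bin 8 (new)  [load 7/24]
8 bins opened.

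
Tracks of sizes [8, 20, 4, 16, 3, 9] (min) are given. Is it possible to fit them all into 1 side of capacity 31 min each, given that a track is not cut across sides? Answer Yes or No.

Total = 60 min; ⌈60/31⌉ = 2.
At least 2 tape sides are required, but only 1 is allowed.

No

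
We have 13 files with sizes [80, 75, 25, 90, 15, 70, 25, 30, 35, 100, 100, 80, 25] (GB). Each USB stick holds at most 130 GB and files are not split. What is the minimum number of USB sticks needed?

7

Total = 100 + 100 + 90 + 80 + 80 + 75 + 70 + 35 + 30 + 25 + 25 + 25 + 15 = 750 GB.
Lower bound: ⌈750/130⌉ = 6 USB sticks.
Also, 7 files each exceed 65 GB, and no two of those can share a USB stick, so at least 7 USB sticks are needed.
A packing using 7 USB sticks:
  USB stick 1: 100 + 30 = 130
  USB stick 2: 100 + 25 = 125
  USB stick 3: 90 + 35 = 125
  USB stick 4: 80 + 25 + 25 = 130
  USB stick 5: 80 + 15 = 95
  USB stick 6: 75 = 75
  USB stick 7: 70 = 70
This matches the lower bound, so 7 is optimal.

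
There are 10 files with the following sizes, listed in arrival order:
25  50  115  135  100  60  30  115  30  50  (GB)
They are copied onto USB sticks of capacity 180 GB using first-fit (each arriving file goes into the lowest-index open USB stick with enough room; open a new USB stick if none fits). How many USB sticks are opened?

5

  25 → USB stick 1 (new)  [load 25/180]
  50 → USB stick 1  [load 75/180]
  115 → USB stick 2 (new)  [load 115/180]
  135 → USB stick 3 (new)  [load 135/180]
  100 → USB stick 1  [load 175/180]
  60 → USB stick 2  [load 175/180]
  30 → USB stick 3  [load 165/180]
  115 → USB stick 4 (new)  [load 115/180]
  30 → USB stick 4  [load 145/180]
  50 → USB stick 5 (new)  [load 50/180]
5 USB sticks opened.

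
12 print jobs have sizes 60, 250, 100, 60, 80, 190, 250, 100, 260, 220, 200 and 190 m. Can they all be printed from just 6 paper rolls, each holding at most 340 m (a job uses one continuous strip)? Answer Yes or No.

No

Total = 1960 m; ⌈1960/340⌉ = 6.
7 print jobs each exceed half the capacity and cannot share a roll, forcing at least 7 paper rolls.
At least 7 paper rolls are required, but only 6 are allowed.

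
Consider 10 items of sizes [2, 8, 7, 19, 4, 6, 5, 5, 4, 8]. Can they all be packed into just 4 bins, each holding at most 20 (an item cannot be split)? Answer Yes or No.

Yes

A valid assignment using 4 bins:
  bin 1: 19 = 19
  bin 2: 8 + 8 + 4 = 20
  bin 3: 7 + 6 + 5 + 2 = 20
  bin 4: 5 + 4 = 9
Every load is within 20, so 4 bins suffice.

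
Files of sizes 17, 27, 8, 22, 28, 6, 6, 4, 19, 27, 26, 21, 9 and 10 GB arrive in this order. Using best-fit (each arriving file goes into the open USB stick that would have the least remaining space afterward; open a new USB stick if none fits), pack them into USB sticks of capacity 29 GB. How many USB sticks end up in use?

  17 → USB stick 1 (new)  [load 17/29]
  27 → USB stick 2 (new)  [load 27/29]
  8 → USB stick 1  [load 25/29]
  22 → USB stick 3 (new)  [load 22/29]
  28 → USB stick 4 (new)  [load 28/29]
  6 → USB stick 3  [load 28/29]
  6 → USB stick 5 (new)  [load 6/29]
  4 → USB stick 1  [load 29/29]
  19 → USB stick 5  [load 25/29]
  27 → USB stick 6 (new)  [load 27/29]
  26 → USB stick 7 (new)  [load 26/29]
  21 → USB stick 8 (new)  [load 21/29]
  9 → USB stick 9 (new)  [load 9/29]
  10 → USB stick 9  [load 19/29]
9 USB sticks opened.

9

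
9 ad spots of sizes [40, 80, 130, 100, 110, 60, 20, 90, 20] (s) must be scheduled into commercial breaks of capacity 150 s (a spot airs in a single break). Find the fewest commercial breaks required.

5

Total = 130 + 110 + 100 + 90 + 80 + 60 + 40 + 20 + 20 = 650 s.
Lower bound: ⌈650/150⌉ = 5 commercial breaks.
A packing using 5 commercial breaks:
  break 1: 130 + 20 = 150
  break 2: 110 + 40 = 150
  break 3: 100 + 20 = 120
  break 4: 90 + 60 = 150
  break 5: 80 = 80
This matches the lower bound, so 5 is optimal.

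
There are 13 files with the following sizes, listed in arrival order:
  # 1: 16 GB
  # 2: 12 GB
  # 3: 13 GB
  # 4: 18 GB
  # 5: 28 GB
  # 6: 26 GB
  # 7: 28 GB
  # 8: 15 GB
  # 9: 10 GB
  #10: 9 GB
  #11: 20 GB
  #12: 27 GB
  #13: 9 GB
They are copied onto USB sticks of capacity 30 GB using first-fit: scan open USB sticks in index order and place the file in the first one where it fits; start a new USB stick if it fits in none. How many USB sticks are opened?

  16 → USB stick 1 (new)  [load 16/30]
  12 → USB stick 1  [load 28/30]
  13 → USB stick 2 (new)  [load 13/30]
  18 → USB stick 3 (new)  [load 18/30]
  28 → USB stick 4 (new)  [load 28/30]
  26 → USB stick 5 (new)  [load 26/30]
  28 → USB stick 6 (new)  [load 28/30]
  15 → USB stick 2  [load 28/30]
  10 → USB stick 3  [load 28/30]
  9 → USB stick 7 (new)  [load 9/30]
  20 → USB stick 7  [load 29/30]
  27 → USB stick 8 (new)  [load 27/30]
  9 → USB stick 9 (new)  [load 9/30]
9 USB sticks opened.

9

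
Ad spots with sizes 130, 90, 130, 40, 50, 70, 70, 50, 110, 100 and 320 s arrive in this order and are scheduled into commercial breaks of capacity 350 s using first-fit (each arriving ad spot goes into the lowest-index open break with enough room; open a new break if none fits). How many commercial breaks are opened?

4

  130 → break 1 (new)  [load 130/350]
  90 → break 1  [load 220/350]
  130 → break 1  [load 350/350]
  40 → break 2 (new)  [load 40/350]
  50 → break 2  [load 90/350]
  70 → break 2  [load 160/350]
  70 → break 2  [load 230/350]
  50 → break 2  [load 280/350]
  110 → break 3 (new)  [load 110/350]
  100 → break 3  [load 210/350]
  320 → break 4 (new)  [load 320/350]
4 commercial breaks opened.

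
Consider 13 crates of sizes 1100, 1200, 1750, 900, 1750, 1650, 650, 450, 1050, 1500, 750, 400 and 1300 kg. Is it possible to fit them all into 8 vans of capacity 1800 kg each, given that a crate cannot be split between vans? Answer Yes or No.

No

Total = 14450 kg; ⌈14450/1800⌉ = 9.
At least 9 vans are required, but only 8 are allowed.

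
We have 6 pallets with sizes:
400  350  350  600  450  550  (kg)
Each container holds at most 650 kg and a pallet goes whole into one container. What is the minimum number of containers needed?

6

Total = 600 + 550 + 450 + 400 + 350 + 350 = 2700 kg.
Lower bound: ⌈2700/650⌉ = 5 containers.
Also, 6 pallets each exceed 325 kg, and no two of those can share a container, so at least 6 containers are needed.
A packing using 6 containers:
  container 1: 600 = 600
  container 2: 550 = 550
  container 3: 450 = 450
  container 4: 400 = 400
  container 5: 350 = 350
  container 6: 350 = 350
This matches the lower bound, so 6 is optimal.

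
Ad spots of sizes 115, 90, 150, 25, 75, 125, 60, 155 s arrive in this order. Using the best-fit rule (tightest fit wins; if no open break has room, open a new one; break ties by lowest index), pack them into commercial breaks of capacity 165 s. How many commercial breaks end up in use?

6

  115 → break 1 (new)  [load 115/165]
  90 → break 2 (new)  [load 90/165]
  150 → break 3 (new)  [load 150/165]
  25 → break 1  [load 140/165]
  75 → break 2  [load 165/165]
  125 → break 4 (new)  [load 125/165]
  60 → break 5 (new)  [load 60/165]
  155 → break 6 (new)  [load 155/165]
6 commercial breaks opened.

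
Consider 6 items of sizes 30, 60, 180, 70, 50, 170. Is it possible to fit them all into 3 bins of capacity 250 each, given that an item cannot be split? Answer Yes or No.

Yes

A valid assignment using 3 bins:
  bin 1: 180 + 70 = 250
  bin 2: 170 + 60 = 230
  bin 3: 50 + 30 = 80
Every load is within 250, so 3 bins suffice.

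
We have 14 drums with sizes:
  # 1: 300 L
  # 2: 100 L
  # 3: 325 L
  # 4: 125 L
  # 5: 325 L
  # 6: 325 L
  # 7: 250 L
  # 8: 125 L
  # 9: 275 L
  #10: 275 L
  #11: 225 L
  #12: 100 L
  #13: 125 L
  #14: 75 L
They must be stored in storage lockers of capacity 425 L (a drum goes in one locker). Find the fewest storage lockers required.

8

Total = 325 + 325 + 325 + 300 + 275 + 275 + 250 + 225 + 125 + 125 + 125 + 100 + 100 + 75 = 2950 L.
Lower bound: ⌈2950/425⌉ = 7 storage lockers.
Also, 8 drums each exceed 425/2 L, and no two of those can share a locker, so at least 8 storage lockers are needed.
A packing using 8 storage lockers:
  locker 1: 325 + 100 = 425
  locker 2: 325 + 100 = 425
  locker 3: 325 + 75 = 400
  locker 4: 300 + 125 = 425
  locker 5: 275 + 125 = 400
  locker 6: 275 + 125 = 400
  locker 7: 250 = 250
  locker 8: 225 = 225
This matches the lower bound, so 8 is optimal.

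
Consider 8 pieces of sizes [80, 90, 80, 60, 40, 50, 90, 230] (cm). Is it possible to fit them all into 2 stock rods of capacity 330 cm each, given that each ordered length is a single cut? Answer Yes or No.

Total = 720 cm; ⌈720/330⌉ = 3.
At least 3 stock rods are required, but only 2 are allowed.

No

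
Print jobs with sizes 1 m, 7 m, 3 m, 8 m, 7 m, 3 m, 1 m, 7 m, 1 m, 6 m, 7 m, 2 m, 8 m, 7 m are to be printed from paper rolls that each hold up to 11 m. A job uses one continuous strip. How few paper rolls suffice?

Total = 8 + 8 + 7 + 7 + 7 + 7 + 7 + 6 + 3 + 3 + 2 + 1 + 1 + 1 = 68 m.
Lower bound: ⌈68/11⌉ = 7 paper rolls.
Also, 8 print jobs each exceed 11/2 m, and no two of those can share a roll, so at least 8 paper rolls are needed.
A packing using 8 paper rolls:
  roll 1: 8 + 3 = 11
  roll 2: 8 + 3 = 11
  roll 3: 7 + 2 + 1 + 1 = 11
  roll 4: 7 + 1 = 8
  roll 5: 7 = 7
  roll 6: 7 = 7
  roll 7: 7 = 7
  roll 8: 6 = 6
This matches the lower bound, so 8 is optimal.

8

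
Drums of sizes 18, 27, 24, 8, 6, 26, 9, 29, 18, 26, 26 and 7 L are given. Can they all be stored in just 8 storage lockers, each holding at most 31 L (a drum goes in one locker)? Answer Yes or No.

No

Total = 224 L; ⌈224/31⌉ = 8.
The bound of 8 does not rule out 8, but exhaustive search shows no assignment into 8 storage lockers of capacity 31 L exists — the minimum is 9.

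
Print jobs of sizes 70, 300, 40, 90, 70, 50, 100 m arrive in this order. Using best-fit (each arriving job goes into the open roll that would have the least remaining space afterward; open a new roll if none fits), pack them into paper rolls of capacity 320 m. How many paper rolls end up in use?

3

  70 → roll 1 (new)  [load 70/320]
  300 → roll 2 (new)  [load 300/320]
  40 → roll 1  [load 110/320]
  90 → roll 1  [load 200/320]
  70 → roll 1  [load 270/320]
  50 → roll 1  [load 320/320]
  100 → roll 3 (new)  [load 100/320]
3 paper rolls opened.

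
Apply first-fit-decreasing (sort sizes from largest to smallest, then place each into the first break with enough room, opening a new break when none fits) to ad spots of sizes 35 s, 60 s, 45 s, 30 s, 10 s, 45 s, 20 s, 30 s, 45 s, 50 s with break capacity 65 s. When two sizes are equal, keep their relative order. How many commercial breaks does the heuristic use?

7

Sorted descending: 60, 50, 45, 45, 45, 35, 30, 30, 20, 10.
  60 → break 1 (new)  [load 60/65]
  50 → break 2 (new)  [load 50/65]
  45 → break 3 (new)  [load 45/65]
  45 → break 4 (new)  [load 45/65]
  45 → break 5 (new)  [load 45/65]
  35 → break 6 (new)  [load 35/65]
  30 → break 6  [load 65/65]
  30 → break 7 (new)  [load 30/65]
  20 → break 3  [load 65/65]
  10 → break 2  [load 60/65]
7 commercial breaks opened.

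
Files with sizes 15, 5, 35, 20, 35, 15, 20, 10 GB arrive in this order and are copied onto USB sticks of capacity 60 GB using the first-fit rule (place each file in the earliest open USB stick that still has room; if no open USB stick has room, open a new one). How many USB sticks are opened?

  15 → USB stick 1 (new)  [load 15/60]
  5 → USB stick 1  [load 20/60]
  35 → USB stick 1  [load 55/60]
  20 → USB stick 2 (new)  [load 20/60]
  35 → USB stick 2  [load 55/60]
  15 → USB stick 3 (new)  [load 15/60]
  20 → USB stick 3  [load 35/60]
  10 → USB stick 3  [load 45/60]
3 USB sticks opened.

3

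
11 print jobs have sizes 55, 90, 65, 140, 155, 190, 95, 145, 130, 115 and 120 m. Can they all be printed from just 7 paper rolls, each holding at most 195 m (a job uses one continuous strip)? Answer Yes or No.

Total = 1300 m; ⌈1300/195⌉ = 7.
The bound of 7 does not rule out 7, but exhaustive search shows no assignment into 7 paper rolls of capacity 195 m exists — the minimum is 8.

No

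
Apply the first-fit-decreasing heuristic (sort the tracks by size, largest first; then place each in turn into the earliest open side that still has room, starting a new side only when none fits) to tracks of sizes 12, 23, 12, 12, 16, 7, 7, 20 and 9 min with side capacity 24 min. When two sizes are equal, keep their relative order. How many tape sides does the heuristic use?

6

Sorted descending: 23, 20, 16, 12, 12, 12, 9, 7, 7.
  23 → side 1 (new)  [load 23/24]
  20 → side 2 (new)  [load 20/24]
  16 → side 3 (new)  [load 16/24]
  12 → side 4 (new)  [load 12/24]
  12 → side 4  [load 24/24]
  12 → side 5 (new)  [load 12/24]
  9 → side 5  [load 21/24]
  7 → side 3  [load 23/24]
  7 → side 6 (new)  [load 7/24]
6 tape sides opened.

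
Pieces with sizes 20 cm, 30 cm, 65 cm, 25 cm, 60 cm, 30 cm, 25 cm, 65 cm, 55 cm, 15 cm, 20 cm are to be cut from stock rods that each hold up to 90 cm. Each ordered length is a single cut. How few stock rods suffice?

Total = 65 + 65 + 60 + 55 + 30 + 30 + 25 + 25 + 20 + 20 + 15 = 410 cm.
Lower bound: ⌈410/90⌉ = 5 stock rods.
A packing using 5 stock rods:
  stock rod 1: 65 + 25 = 90
  stock rod 2: 65 + 25 = 90
  stock rod 3: 60 + 30 = 90
  stock rod 4: 55 + 30 = 85
  stock rod 5: 20 + 20 + 15 = 55
This matches the lower bound, so 5 is optimal.

5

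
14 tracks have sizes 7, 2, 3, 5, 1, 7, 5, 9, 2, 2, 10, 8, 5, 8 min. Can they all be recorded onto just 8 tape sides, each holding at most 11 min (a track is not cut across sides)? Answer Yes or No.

A valid assignment using 8 tape sides:
  side 1: 10 + 1 = 11
  side 2: 9 + 2 = 11
  side 3: 8 + 3 = 11
  side 4: 8 + 2 = 10
  side 5: 7 + 2 = 9
  side 6: 7 = 7
  side 7: 5 + 5 = 10
  side 8: 5 = 5
Every load is within 11 min, so 8 tape sides suffice.

Yes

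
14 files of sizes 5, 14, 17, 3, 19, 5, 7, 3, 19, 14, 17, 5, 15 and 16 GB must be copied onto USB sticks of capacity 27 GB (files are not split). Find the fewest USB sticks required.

Total = 19 + 19 + 17 + 17 + 16 + 15 + 14 + 14 + 7 + 5 + 5 + 5 + 3 + 3 = 159 GB.
Lower bound: ⌈159/27⌉ = 6 USB sticks.
Also, 8 files each exceed 27/2 GB, and no two of those can share a USB stick, so at least 8 USB sticks are needed.
A packing using 8 USB sticks:
  USB stick 1: 19 + 7 = 26
  USB stick 2: 19 + 5 + 3 = 27
  USB stick 3: 17 + 5 + 5 = 27
  USB stick 4: 17 + 3 = 20
  USB stick 5: 16 = 16
  USB stick 6: 15 = 15
  USB stick 7: 14 = 14
  USB stick 8: 14 = 14
This matches the lower bound, so 8 is optimal.

8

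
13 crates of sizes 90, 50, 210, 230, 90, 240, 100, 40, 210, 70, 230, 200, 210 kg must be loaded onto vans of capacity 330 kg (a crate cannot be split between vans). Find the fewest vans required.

7

Total = 240 + 230 + 230 + 210 + 210 + 210 + 200 + 100 + 90 + 90 + 70 + 50 + 40 = 1970 kg.
Lower bound: ⌈1970/330⌉ = 6 vans.
Also, 7 crates each exceed 165 kg, and no two of those can share a van, so at least 7 vans are needed.
A packing using 7 vans:
  van 1: 240 + 90 = 330
  van 2: 230 + 100 = 330
  van 3: 230 + 90 = 320
  van 4: 210 + 70 + 50 = 330
  van 5: 210 + 40 = 250
  van 6: 210 = 210
  van 7: 200 = 200
This matches the lower bound, so 7 is optimal.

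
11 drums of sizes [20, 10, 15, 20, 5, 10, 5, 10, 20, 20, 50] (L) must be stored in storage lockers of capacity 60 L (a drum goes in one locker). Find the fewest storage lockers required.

4

Total = 50 + 20 + 20 + 20 + 20 + 15 + 10 + 10 + 10 + 5 + 5 = 185 L.
Lower bound: ⌈185/60⌉ = 4 storage lockers.
A packing using 4 storage lockers:
  locker 1: 50 + 10 = 60
  locker 2: 20 + 20 + 20 = 60
  locker 3: 20 + 15 + 10 + 10 + 5 = 60
  locker 4: 5 = 5
This matches the lower bound, so 4 is optimal.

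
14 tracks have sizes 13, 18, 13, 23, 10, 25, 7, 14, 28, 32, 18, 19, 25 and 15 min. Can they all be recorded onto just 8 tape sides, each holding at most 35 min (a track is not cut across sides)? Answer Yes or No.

No

Total = 260 min; ⌈260/35⌉ = 8.
The bound of 8 does not rule out 8, but exhaustive search shows no assignment into 8 tape sides of capacity 35 min exists — the minimum is 9.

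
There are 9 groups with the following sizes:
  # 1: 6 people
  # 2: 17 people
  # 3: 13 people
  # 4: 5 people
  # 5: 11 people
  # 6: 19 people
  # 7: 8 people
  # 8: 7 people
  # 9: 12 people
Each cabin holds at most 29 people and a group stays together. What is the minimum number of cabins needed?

Total = 19 + 17 + 13 + 12 + 11 + 8 + 7 + 6 + 5 = 98 people.
Lower bound: ⌈98/29⌉ = 4 cabins.
A packing using 4 cabins:
  cabin 1: 19 + 8 = 27
  cabin 2: 17 + 12 = 29
  cabin 3: 13 + 11 + 5 = 29
  cabin 4: 7 + 6 = 13
This matches the lower bound, so 4 is optimal.

4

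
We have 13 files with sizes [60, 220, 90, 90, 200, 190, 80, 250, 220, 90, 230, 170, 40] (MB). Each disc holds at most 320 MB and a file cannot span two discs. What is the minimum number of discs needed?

7

Total = 250 + 230 + 220 + 220 + 200 + 190 + 170 + 90 + 90 + 90 + 80 + 60 + 40 = 1930 MB.
Lower bound: ⌈1930/320⌉ = 7 discs.
A packing using 7 discs:
  disc 1: 250 + 60 = 310
  disc 2: 230 + 90 = 320
  disc 3: 220 + 90 = 310
  disc 4: 220 + 90 = 310
  disc 5: 200 + 80 + 40 = 320
  disc 6: 190 = 190
  disc 7: 170 = 170
This matches the lower bound, so 7 is optimal.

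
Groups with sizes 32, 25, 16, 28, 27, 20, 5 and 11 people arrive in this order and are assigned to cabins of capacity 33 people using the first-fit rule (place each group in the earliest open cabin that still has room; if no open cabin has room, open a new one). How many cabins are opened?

  32 → cabin 1 (new)  [load 32/33]
  25 → cabin 2 (new)  [load 25/33]
  16 → cabin 3 (new)  [load 16/33]
  28 → cabin 4 (new)  [load 28/33]
  27 → cabin 5 (new)  [load 27/33]
  20 → cabin 6 (new)  [load 20/33]
  5 → cabin 2  [load 30/33]
  11 → cabin 3  [load 27/33]
6 cabins opened.

6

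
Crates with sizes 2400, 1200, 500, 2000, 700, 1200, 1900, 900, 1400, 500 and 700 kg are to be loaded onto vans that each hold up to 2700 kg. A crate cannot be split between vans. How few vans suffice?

Total = 2400 + 2000 + 1900 + 1400 + 1200 + 1200 + 900 + 700 + 700 + 500 + 500 = 13400 kg.
Lower bound: ⌈13400/2700⌉ = 5 vans.
A packing using 6 vans:
  van 1: 2400 = 2400
  van 2: 2000 + 700 = 2700
  van 3: 1900 + 700 = 2600
  van 4: 1400 + 1200 = 2600
  van 5: 1200 + 900 + 500 = 2600
  van 6: 500 = 500
No arrangement into 5 vans stays within capacity, so 6 is optimal.

6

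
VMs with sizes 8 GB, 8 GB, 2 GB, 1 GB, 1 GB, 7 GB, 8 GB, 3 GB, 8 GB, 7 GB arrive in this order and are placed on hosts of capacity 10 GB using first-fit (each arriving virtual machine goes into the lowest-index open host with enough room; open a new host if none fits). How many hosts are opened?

  8 → host 1 (new)  [load 8/10]
  8 → host 2 (new)  [load 8/10]
  2 → host 1  [load 10/10]
  1 → host 2  [load 9/10]
  1 → host 2  [load 10/10]
  7 → host 3 (new)  [load 7/10]
  8 → host 4 (new)  [load 8/10]
  3 → host 3  [load 10/10]
  8 → host 5 (new)  [load 8/10]
  7 → host 6 (new)  [load 7/10]
6 hosts opened.

6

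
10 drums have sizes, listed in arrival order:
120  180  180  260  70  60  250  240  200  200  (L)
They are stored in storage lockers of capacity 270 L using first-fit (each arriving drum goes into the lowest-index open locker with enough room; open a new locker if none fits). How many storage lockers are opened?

  120 → locker 1 (new)  [load 120/270]
  180 → locker 2 (new)  [load 180/270]
  180 → locker 3 (new)  [load 180/270]
  260 → locker 4 (new)  [load 260/270]
  70 → locker 1  [load 190/270]
  60 → locker 1  [load 250/270]
  250 → locker 5 (new)  [load 250/270]
  240 → locker 6 (new)  [load 240/270]
  200 → locker 7 (new)  [load 200/270]
  200 → locker 8 (new)  [load 200/270]
8 storage lockers opened.

8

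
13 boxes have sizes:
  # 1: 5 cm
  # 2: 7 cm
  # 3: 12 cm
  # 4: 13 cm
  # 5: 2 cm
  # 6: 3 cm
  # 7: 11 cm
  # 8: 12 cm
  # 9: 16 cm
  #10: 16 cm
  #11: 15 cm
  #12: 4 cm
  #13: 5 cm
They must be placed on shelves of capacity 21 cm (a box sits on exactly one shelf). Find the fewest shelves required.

Total = 16 + 16 + 15 + 13 + 12 + 12 + 11 + 7 + 5 + 5 + 4 + 3 + 2 = 121 cm.
Lower bound: ⌈121/21⌉ = 6 shelves.
Also, 7 boxes each exceed 21/2 cm, and no two of those can share a shelf, so at least 7 shelves are needed.
A packing using 7 shelves:
  shelf 1: 16 + 5 = 21
  shelf 2: 16 + 5 = 21
  shelf 3: 15 + 4 + 2 = 21
  shelf 4: 13 + 7 = 20
  shelf 5: 12 + 3 = 15
  shelf 6: 12 = 12
  shelf 7: 11 = 11
This matches the lower bound, so 7 is optimal.

7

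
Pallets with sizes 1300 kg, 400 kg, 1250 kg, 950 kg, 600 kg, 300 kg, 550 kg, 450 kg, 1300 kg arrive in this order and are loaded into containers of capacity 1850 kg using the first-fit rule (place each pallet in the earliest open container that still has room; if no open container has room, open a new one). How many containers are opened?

4

  1300 → container 1 (new)  [load 1300/1850]
  400 → container 1  [load 1700/1850]
  1250 → container 2 (new)  [load 1250/1850]
  950 → container 3 (new)  [load 950/1850]
  600 → container 2  [load 1850/1850]
  300 → container 3  [load 1250/1850]
  550 → container 3  [load 1800/1850]
  450 → container 4 (new)  [load 450/1850]
  1300 → container 4  [load 1750/1850]
4 containers opened.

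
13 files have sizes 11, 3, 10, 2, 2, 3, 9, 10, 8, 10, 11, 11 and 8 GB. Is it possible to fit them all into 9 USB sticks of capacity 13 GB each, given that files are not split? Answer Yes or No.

A valid assignment using 9 USB sticks:
  USB stick 1: 11 + 2 = 13
  USB stick 2: 11 + 2 = 13
  USB stick 3: 11 = 11
  USB stick 4: 10 + 3 = 13
  USB stick 5: 10 + 3 = 13
  USB stick 6: 10 = 10
  USB stick 7: 9 = 9
  USB stick 8: 8 = 8
  USB stick 9: 8 = 8
Every load is within 13 GB, so 9 USB sticks suffice.

Yes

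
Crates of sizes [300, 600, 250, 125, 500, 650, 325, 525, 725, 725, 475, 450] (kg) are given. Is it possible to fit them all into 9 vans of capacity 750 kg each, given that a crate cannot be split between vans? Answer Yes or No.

A valid assignment using 9 vans:
  van 1: 725 = 725
  van 2: 725 = 725
  van 3: 650 = 650
  van 4: 600 + 125 = 725
  van 5: 525 = 525
  van 6: 500 + 250 = 750
  van 7: 475 = 475
  van 8: 450 + 300 = 750
  van 9: 325 = 325
Every load is within 750 kg, so 9 vans suffice.

Yes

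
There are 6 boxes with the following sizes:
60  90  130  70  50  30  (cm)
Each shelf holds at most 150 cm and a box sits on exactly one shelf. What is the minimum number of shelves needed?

Total = 130 + 90 + 70 + 60 + 50 + 30 = 430 cm.
Lower bound: ⌈430/150⌉ = 3 shelves.
A packing using 3 shelves:
  shelf 1: 130 = 130
  shelf 2: 90 + 60 = 150
  shelf 3: 70 + 50 + 30 = 150
This matches the lower bound, so 3 is optimal.

3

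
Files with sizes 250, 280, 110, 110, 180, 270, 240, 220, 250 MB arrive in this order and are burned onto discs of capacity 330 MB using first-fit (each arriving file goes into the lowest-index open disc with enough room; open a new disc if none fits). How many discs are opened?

8

  250 → disc 1 (new)  [load 250/330]
  280 → disc 2 (new)  [load 280/330]
  110 → disc 3 (new)  [load 110/330]
  110 → disc 3  [load 220/330]
  180 → disc 4 (new)  [load 180/330]
  270 → disc 5 (new)  [load 270/330]
  240 → disc 6 (new)  [load 240/330]
  220 → disc 7 (new)  [load 220/330]
  250 → disc 8 (new)  [load 250/330]
8 discs opened.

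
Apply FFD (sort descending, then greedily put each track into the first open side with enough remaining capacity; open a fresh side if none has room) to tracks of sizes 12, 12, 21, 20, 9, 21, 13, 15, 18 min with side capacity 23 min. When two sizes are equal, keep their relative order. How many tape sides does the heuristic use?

8

Sorted descending: 21, 21, 20, 18, 15, 13, 12, 12, 9.
  21 → side 1 (new)  [load 21/23]
  21 → side 2 (new)  [load 21/23]
  20 → side 3 (new)  [load 20/23]
  18 → side 4 (new)  [load 18/23]
  15 → side 5 (new)  [load 15/23]
  13 → side 6 (new)  [load 13/23]
  12 → side 7 (new)  [load 12/23]
  12 → side 8 (new)  [load 12/23]
  9 → side 6  [load 22/23]
8 tape sides opened.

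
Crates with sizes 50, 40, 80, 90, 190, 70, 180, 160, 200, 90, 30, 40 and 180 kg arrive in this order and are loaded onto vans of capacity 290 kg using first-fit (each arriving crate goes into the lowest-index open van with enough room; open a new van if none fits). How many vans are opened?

6

  50 → van 1 (new)  [load 50/290]
  40 → van 1  [load 90/290]
  80 → van 1  [load 170/290]
  90 → van 1  [load 260/290]
  190 → van 2 (new)  [load 190/290]
  70 → van 2  [load 260/290]
  180 → van 3 (new)  [load 180/290]
  160 → van 4 (new)  [load 160/290]
  200 → van 5 (new)  [load 200/290]
  90 → van 3  [load 270/290]
  30 → van 1  [load 290/290]
  40 → van 4  [load 200/290]
  180 → van 6 (new)  [load 180/290]
6 vans opened.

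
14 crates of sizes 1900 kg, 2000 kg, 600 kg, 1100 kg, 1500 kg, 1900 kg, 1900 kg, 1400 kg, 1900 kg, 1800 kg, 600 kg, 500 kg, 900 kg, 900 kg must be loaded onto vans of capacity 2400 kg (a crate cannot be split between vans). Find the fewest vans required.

Total = 2000 + 1900 + 1900 + 1900 + 1900 + 1800 + 1500 + 1400 + 1100 + 900 + 900 + 600 + 600 + 500 = 18900 kg.
Lower bound: ⌈18900/2400⌉ = 8 vans.
A packing using 9 vans:
  van 1: 2000 = 2000
  van 2: 1900 + 500 = 2400
  van 3: 1900 = 1900
  van 4: 1900 = 1900
  van 5: 1900 = 1900
  van 6: 1800 + 600 = 2400
  van 7: 1500 + 900 = 2400
  van 8: 1400 + 900 = 2300
  van 9: 1100 + 600 = 1700
No arrangement into 8 vans stays within capacity, so 9 is optimal.

9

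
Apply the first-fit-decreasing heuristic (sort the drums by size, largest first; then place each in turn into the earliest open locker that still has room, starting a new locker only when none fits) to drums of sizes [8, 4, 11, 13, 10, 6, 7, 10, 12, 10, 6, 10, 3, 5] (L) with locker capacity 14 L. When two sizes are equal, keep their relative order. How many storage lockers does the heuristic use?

10

Sorted descending: 13, 12, 11, 10, 10, 10, 10, 8, 7, 6, 6, 5, 4, 3.
  13 → locker 1 (new)  [load 13/14]
  12 → locker 2 (new)  [load 12/14]
  11 → locker 3 (new)  [load 11/14]
  10 → locker 4 (new)  [load 10/14]
  10 → locker 5 (new)  [load 10/14]
  10 → locker 6 (new)  [load 10/14]
  10 → locker 7 (new)  [load 10/14]
  8 → locker 8 (new)  [load 8/14]
  7 → locker 9 (new)  [load 7/14]
  6 → locker 8  [load 14/14]
  6 → locker 9  [load 13/14]
  5 → locker 10 (new)  [load 5/14]
  4 → locker 4  [load 14/14]
  3 → locker 3  [load 14/14]
10 storage lockers opened.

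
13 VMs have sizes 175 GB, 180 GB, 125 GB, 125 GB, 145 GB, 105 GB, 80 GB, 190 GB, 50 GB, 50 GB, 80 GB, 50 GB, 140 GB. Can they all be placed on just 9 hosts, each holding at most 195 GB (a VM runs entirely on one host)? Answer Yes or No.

Yes

A valid assignment using 9 hosts:
  host 1: 190 = 190
  host 2: 180 = 180
  host 3: 175 = 175
  host 4: 145 + 50 = 195
  host 5: 140 + 50 = 190
  host 6: 125 + 50 = 175
  host 7: 125 = 125
  host 8: 105 + 80 = 185
  host 9: 80 = 80
Every load is within 195 GB, so 9 hosts suffice.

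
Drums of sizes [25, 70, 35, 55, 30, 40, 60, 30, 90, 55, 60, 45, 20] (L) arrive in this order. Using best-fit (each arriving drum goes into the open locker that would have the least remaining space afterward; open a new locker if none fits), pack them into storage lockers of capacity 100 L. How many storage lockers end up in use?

7

  25 → locker 1 (new)  [load 25/100]
  70 → locker 1  [load 95/100]
  35 → locker 2 (new)  [load 35/100]
  55 → locker 2  [load 90/100]
  30 → locker 3 (new)  [load 30/100]
  40 → locker 3  [load 70/100]
  60 → locker 4 (new)  [load 60/100]
  30 → locker 3  [load 100/100]
  90 → locker 5 (new)  [load 90/100]
  55 → locker 6 (new)  [load 55/100]
  60 → locker 7 (new)  [load 60/100]
  45 → locker 6  [load 100/100]
  20 → locker 4  [load 80/100]
7 storage lockers opened.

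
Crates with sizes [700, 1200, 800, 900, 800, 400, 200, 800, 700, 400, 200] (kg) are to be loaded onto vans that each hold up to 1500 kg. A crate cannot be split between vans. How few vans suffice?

5

Total = 1200 + 900 + 800 + 800 + 800 + 700 + 700 + 400 + 400 + 200 + 200 = 7100 kg.
Lower bound: ⌈7100/1500⌉ = 5 vans.
A packing using 5 vans:
  van 1: 1200 + 200 = 1400
  van 2: 900 + 400 + 200 = 1500
  van 3: 800 + 700 = 1500
  van 4: 800 + 700 = 1500
  van 5: 800 + 400 = 1200
This matches the lower bound, so 5 is optimal.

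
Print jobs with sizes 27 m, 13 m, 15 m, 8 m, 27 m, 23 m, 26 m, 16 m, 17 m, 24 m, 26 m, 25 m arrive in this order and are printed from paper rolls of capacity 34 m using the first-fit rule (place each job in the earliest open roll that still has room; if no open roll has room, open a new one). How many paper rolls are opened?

  27 → roll 1 (new)  [load 27/34]
  13 → roll 2 (new)  [load 13/34]
  15 → roll 2  [load 28/34]
  8 → roll 3 (new)  [load 8/34]
  27 → roll 4 (new)  [load 27/34]
  23 → roll 3  [load 31/34]
  26 → roll 5 (new)  [load 26/34]
  16 → roll 6 (new)  [load 16/34]
  17 → roll 6  [load 33/34]
  24 → roll 7 (new)  [load 24/34]
  26 → roll 8 (new)  [load 26/34]
  25 → roll 9 (new)  [load 25/34]
9 paper rolls opened.

9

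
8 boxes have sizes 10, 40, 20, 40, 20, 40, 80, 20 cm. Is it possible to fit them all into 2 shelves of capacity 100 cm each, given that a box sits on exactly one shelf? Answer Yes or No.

Total = 270 cm; ⌈270/100⌉ = 3.
At least 3 shelves are required, but only 2 are allowed.

No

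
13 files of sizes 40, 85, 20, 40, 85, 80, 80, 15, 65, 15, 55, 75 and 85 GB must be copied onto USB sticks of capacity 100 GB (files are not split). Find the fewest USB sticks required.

Total = 85 + 85 + 85 + 80 + 80 + 75 + 65 + 55 + 40 + 40 + 20 + 15 + 15 = 740 GB.
Lower bound: ⌈740/100⌉ = 8 USB sticks.
A packing using 9 USB sticks:
  USB stick 1: 85 + 15 = 100
  USB stick 2: 85 + 15 = 100
  USB stick 3: 85 = 85
  USB stick 4: 80 + 20 = 100
  USB stick 5: 80 = 80
  USB stick 6: 75 = 75
  USB stick 7: 65 = 65
  USB stick 8: 55 + 40 = 95
  USB stick 9: 40 = 40
No arrangement into 8 USB sticks stays within capacity, so 9 is optimal.

9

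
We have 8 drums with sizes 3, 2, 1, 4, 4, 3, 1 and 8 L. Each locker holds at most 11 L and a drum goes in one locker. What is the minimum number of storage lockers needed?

Total = 8 + 4 + 4 + 3 + 3 + 2 + 1 + 1 = 26 L.
Lower bound: ⌈26/11⌉ = 3 storage lockers.
A packing using 3 storage lockers:
  locker 1: 8 + 3 = 11
  locker 2: 4 + 4 + 3 = 11
  locker 3: 2 + 1 + 1 = 4
This matches the lower bound, so 3 is optimal.

3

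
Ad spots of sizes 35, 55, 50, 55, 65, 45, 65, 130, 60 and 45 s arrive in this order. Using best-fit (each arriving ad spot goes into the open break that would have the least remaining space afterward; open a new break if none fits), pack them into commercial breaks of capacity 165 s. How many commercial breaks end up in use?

  35 → break 1 (new)  [load 35/165]
  55 → break 1  [load 90/165]
  50 → break 1  [load 140/165]
  55 → break 2 (new)  [load 55/165]
  65 → break 2  [load 120/165]
  45 → break 2  [load 165/165]
  65 → break 3 (new)  [load 65/165]
  130 → break 4 (new)  [load 130/165]
  60 → break 3  [load 125/165]
  45 → break 5 (new)  [load 45/165]
5 commercial breaks opened.

5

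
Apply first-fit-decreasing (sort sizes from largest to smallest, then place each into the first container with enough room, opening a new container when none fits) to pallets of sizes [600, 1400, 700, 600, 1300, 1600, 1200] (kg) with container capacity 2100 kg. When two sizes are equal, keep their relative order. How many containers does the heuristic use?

4

Sorted descending: 1600, 1400, 1300, 1200, 700, 600, 600.
  1600 → container 1 (new)  [load 1600/2100]
  1400 → container 2 (new)  [load 1400/2100]
  1300 → container 3 (new)  [load 1300/2100]
  1200 → container 4 (new)  [load 1200/2100]
  700 → container 2  [load 2100/2100]
  600 → container 3  [load 1900/2100]
  600 → container 4  [load 1800/2100]
4 containers opened.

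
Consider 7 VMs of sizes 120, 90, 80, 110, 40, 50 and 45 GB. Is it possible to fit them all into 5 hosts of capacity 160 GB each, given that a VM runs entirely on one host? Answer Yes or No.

Yes

A valid assignment using 4 hosts:
  host 1: 120 + 40 = 160
  host 2: 110 + 50 = 160
  host 3: 90 + 45 = 135
  host 4: 80 = 80
That uses only 4 ≤ 5, so 5 hosts are enough.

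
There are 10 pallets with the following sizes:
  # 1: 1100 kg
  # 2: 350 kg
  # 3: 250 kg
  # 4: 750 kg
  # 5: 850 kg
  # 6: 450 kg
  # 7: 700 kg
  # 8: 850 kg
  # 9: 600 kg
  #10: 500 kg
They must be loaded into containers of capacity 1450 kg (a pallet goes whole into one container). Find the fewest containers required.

5

Total = 1100 + 850 + 850 + 750 + 700 + 600 + 500 + 450 + 350 + 250 = 6400 kg.
Lower bound: ⌈6400/1450⌉ = 5 containers.
A packing using 5 containers:
  container 1: 1100 + 350 = 1450
  container 2: 850 + 600 = 1450
  container 3: 850 + 500 = 1350
  container 4: 750 + 700 = 1450
  container 5: 450 + 250 = 700
This matches the lower bound, so 5 is optimal.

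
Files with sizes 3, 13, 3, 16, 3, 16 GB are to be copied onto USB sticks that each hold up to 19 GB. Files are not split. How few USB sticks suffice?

3

Total = 16 + 16 + 13 + 3 + 3 + 3 = 54 GB.
Lower bound: ⌈54/19⌉ = 3 USB sticks.
A packing using 3 USB sticks:
  USB stick 1: 16 + 3 = 19
  USB stick 2: 16 + 3 = 19
  USB stick 3: 13 + 3 = 16
This matches the lower bound, so 3 is optimal.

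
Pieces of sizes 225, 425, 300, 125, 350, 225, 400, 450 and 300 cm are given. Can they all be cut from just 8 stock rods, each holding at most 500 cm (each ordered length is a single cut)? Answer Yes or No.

Yes

A valid assignment using 7 stock rods:
  stock rod 1: 450 = 450
  stock rod 2: 425 = 425
  stock rod 3: 400 = 400
  stock rod 4: 350 + 125 = 475
  stock rod 5: 300 = 300
  stock rod 6: 300 = 300
  stock rod 7: 225 + 225 = 450
That uses only 7 ≤ 8, so 8 stock rods are enough.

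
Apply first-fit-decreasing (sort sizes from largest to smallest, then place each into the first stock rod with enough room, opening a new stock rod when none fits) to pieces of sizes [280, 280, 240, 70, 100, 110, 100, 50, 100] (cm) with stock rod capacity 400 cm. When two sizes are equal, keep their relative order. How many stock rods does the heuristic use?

Sorted descending: 280, 280, 240, 110, 100, 100, 100, 70, 50.
  280 → stock rod 1 (new)  [load 280/400]
  280 → stock rod 2 (new)  [load 280/400]
  240 → stock rod 3 (new)  [load 240/400]
  110 → stock rod 1  [load 390/400]
  100 → stock rod 2  [load 380/400]
  100 → stock rod 3  [load 340/400]
  100 → stock rod 4 (new)  [load 100/400]
  70 → stock rod 4  [load 170/400]
  50 → stock rod 3  [load 390/400]
4 stock rods opened.

4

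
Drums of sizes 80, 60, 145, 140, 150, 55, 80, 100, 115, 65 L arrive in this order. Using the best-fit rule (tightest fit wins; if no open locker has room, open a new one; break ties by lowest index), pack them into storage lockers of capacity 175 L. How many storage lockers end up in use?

  80 → locker 1 (new)  [load 80/175]
  60 → locker 1  [load 140/175]
  145 → locker 2 (new)  [load 145/175]
  140 → locker 3 (new)  [load 140/175]
  150 → locker 4 (new)  [load 150/175]
  55 → locker 5 (new)  [load 55/175]
  80 → locker 5  [load 135/175]
  100 → locker 6 (new)  [load 100/175]
  115 → locker 7 (new)  [load 115/175]
  65 → locker 6  [load 165/175]
7 storage lockers opened.

7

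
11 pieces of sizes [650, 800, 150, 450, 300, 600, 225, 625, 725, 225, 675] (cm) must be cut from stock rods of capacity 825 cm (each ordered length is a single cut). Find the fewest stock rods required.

8

Total = 800 + 725 + 675 + 650 + 625 + 600 + 450 + 300 + 225 + 225 + 150 = 5425 cm.
Lower bound: ⌈5425/825⌉ = 7 stock rods.
A packing using 8 stock rods:
  stock rod 1: 800 = 800
  stock rod 2: 725 = 725
  stock rod 3: 675 + 150 = 825
  stock rod 4: 650 = 650
  stock rod 5: 625 = 625
  stock rod 6: 600 + 225 = 825
  stock rod 7: 450 + 300 = 750
  stock rod 8: 225 = 225
No arrangement into 7 stock rods stays within capacity, so 8 is optimal.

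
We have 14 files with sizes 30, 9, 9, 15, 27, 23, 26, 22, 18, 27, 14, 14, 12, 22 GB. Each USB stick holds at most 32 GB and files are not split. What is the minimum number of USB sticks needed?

Total = 30 + 27 + 27 + 26 + 23 + 22 + 22 + 18 + 15 + 14 + 14 + 12 + 9 + 9 = 268 GB.
Lower bound: ⌈268/32⌉ = 9 USB sticks.
A packing using 10 USB sticks:
  USB stick 1: 30 = 30
  USB stick 2: 27 = 27
  USB stick 3: 27 = 27
  USB stick 4: 26 = 26
  USB stick 5: 23 + 9 = 32
  USB stick 6: 22 + 9 = 31
  USB stick 7: 22 = 22
  USB stick 8: 18 + 14 = 32
  USB stick 9: 15 + 14 = 29
  USB stick 10: 12 = 12
No arrangement into 9 USB sticks stays within capacity, so 10 is optimal.

10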